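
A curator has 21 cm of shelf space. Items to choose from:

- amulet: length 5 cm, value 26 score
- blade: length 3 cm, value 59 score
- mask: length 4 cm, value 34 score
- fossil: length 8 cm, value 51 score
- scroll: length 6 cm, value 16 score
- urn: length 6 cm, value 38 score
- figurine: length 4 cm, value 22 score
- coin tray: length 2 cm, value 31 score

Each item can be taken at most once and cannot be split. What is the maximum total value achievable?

Check high-value combinations within 21 cm:
- blade+mask+fossil+figurine+coin tray: length 3+4+8+4+2=21, value 59+34+51+22+31=197
- amulet+blade+mask+urn+coin tray: length 5+3+4+6+2=20, value 26+59+34+38+31=188
- blade+mask+urn+figurine+coin tray: length 3+4+6+4+2=19, value 59+34+38+22+31=184
- blade+mask+fossil+urn: length 3+4+8+6=21, value 59+34+51+38=182
- blade+fossil+urn+coin tray: length 3+8+6+2=19, value 59+51+38+31=179
Best: 197 score.

197 score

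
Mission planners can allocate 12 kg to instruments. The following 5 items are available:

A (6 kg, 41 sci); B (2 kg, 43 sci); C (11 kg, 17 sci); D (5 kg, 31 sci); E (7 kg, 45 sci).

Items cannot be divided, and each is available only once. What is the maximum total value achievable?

Check high-value combinations within 12 kg:
- B+E: mass 2+7=9, value 43+45=88
- A+B: mass 6+2=8, value 41+43=84
- D+E: mass 5+7=12, value 31+45=76
Best: 88 sci.

88 sci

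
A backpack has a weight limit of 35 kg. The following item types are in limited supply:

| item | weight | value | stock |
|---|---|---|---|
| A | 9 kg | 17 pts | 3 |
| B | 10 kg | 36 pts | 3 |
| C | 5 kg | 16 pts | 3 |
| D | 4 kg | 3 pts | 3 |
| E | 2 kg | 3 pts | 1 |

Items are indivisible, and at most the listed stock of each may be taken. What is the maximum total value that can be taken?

124 pts

Best selections within weight 35 and stock limits:
- 3×B + 1×C: weight 35, value 124
- 2×B + 3×C: weight 35, value 120
Best: 124 pts.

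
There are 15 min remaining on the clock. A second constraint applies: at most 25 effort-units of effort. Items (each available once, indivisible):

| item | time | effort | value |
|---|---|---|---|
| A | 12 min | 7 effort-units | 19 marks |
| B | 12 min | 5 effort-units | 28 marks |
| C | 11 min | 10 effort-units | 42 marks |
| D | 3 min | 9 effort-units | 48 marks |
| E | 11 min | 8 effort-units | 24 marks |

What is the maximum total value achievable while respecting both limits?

Feasible sets respecting both limits:
- C+D: time 14, effort 19, value 90
- B+D: time 15, effort 14, value 76
- D+E: time 14, effort 17, value 72
Best: 90 marks.

90 marks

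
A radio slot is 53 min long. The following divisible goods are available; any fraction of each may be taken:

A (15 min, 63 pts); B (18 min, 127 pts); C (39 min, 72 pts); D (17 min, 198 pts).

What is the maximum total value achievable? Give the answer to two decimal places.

Take in order of value per unit:
- D (198/17 per unit): all 17 → value 198, running total 198.00
- B (127/18 per unit): all 18 → value 127, running total 325.00
- A (63/15 per unit): all 15 → value 63, running total 388.00
- C (72/39 per unit): 3 of 39 → value 3×72/39 = 5.5385, running total 393.54
Total 393.54.

393.54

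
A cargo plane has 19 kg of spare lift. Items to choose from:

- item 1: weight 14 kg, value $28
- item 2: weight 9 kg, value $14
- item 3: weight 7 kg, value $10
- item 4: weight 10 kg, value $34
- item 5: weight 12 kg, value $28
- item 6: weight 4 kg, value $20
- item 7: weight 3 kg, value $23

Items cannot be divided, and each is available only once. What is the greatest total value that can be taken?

$77

Check high-value combinations within 19 kg:
- item 4+item 6+item 7: weight 10+4+3=17, value 34+20+23=77
- item 5+item 6+item 7: weight 12+4+3=19, value 28+20+23=71
- item 4+item 7: weight 10+3=13, value 34+23=57
- item 2+item 6+item 7: weight 9+4+3=16, value 14+20+23=57
- item 4+item 6: weight 10+4=14, value 34+20=54
Best: $77.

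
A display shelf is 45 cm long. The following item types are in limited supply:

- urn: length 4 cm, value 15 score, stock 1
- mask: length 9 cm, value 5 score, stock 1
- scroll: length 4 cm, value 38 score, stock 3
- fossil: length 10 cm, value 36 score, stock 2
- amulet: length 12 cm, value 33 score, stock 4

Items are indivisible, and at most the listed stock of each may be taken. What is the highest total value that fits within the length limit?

219 score

Top feasible selections:
- 3×scroll + 2×fossil + 1×amulet: length 44, value 219
- 1×urn + 1×mask + 3×scroll + 2×fossil: length 45, value 206
- 1×urn + 3×scroll + 2×fossil: length 36, value 201
- 1×urn + 3×scroll + 1×fossil + 1×amulet: length 38, value 198
Best: 219 score.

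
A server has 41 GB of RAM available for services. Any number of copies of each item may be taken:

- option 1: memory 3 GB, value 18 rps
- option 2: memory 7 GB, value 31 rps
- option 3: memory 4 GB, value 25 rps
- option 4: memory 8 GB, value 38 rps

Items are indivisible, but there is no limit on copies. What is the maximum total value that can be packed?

Best value-per-unit is option 3 at 25/4; filling with it alone gives 10×25 = 250.
Optimal mix: 3×option 1 + 8×option 3 → memory 41, value 254.

254 rps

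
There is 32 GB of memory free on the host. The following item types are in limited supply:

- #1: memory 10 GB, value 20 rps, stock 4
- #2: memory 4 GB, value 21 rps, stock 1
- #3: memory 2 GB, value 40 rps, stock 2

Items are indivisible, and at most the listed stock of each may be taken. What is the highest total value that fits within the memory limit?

Top feasible selections:
- 2×#1 + 1×#2 + 2×#3: memory 28, value 141
- 1×#1 + 1×#2 + 2×#3: memory 18, value 121
- 2×#1 + 2×#3: memory 24, value 120
Best: 141 rps.

141 rps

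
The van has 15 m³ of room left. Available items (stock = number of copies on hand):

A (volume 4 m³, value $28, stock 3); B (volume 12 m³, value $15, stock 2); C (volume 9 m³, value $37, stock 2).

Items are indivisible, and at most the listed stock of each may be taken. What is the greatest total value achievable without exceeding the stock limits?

$84

Top feasible selections:
- 3×A: volume 12, value 84
- 1×A + 1×C: volume 13, value 65
- 2×A: volume 8, value 56
- 1×C: volume 9, value 37
Best: $84.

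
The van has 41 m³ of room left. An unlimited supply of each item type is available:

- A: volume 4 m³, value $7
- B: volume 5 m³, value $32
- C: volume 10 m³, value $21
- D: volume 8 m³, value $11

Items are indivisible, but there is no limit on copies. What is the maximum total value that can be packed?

$256

Best value-per-unit is B at 32/5, and filling with it alone uses volume 8×5=40. No mix of the others beats 8×32 = 256.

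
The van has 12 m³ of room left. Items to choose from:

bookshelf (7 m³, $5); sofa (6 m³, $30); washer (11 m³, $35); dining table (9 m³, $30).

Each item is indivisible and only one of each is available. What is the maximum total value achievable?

Check high-value combinations within 12 m³:
- washer: volume 11, value 35
- sofa: volume 6, value 30
- dining table: volume 9, value 30
- bookshelf: volume 7, value 5
Best: $35.

$35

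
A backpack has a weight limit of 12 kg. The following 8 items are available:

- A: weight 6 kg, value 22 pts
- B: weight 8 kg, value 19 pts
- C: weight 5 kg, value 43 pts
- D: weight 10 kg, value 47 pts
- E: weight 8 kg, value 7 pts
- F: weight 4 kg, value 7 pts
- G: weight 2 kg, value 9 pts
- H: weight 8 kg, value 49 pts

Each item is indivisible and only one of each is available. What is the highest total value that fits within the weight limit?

65 pts

This is a 0/1 knapsack; check combinations near the capacity.
- A+C: weight 6+5=11, value 22+43=65
- C+F+G: weight 5+4+2=11, value 43+7+9=59
- G+H: weight 2+8=10, value 9+49=58
- D+G: weight 10+2=12, value 47+9=56
Best: 65 pts.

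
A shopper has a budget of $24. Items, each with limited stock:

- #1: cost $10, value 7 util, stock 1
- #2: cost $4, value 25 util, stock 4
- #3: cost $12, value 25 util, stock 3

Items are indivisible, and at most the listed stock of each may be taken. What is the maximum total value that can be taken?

100 util

Best selections within cost 24 and stock limits:
- 4×#2: cost 16, value 100
- 3×#2 + 1×#3: cost 24, value 100
Best: 100 util.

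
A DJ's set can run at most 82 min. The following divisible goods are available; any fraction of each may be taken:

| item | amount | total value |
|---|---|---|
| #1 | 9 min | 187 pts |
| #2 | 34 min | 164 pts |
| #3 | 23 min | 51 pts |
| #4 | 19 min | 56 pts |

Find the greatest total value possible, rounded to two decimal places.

Take in order of value per unit:
- #1 (187/9 per unit): all 9 → value 187, running total 187.00
- #2 (164/34 per unit): all 34 → value 164, running total 351.00
- #4 (56/19 per unit): all 19 → value 56, running total 407.00
- #3 (51/23 per unit): 20 of 23 → value 20×51/23 = 44.3478, running total 451.35
Total 451.35.

451.35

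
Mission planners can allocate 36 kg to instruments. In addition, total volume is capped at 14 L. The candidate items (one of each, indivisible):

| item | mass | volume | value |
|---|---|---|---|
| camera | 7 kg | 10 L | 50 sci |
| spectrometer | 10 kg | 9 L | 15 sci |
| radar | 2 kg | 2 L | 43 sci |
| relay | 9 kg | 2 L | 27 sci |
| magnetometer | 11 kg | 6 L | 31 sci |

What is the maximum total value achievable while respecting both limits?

120 sci

Feasible sets respecting both limits:
- camera+radar+relay: mass 18, volume 14, value 120
- radar+relay+magnetometer: mass 22, volume 10, value 101
- camera+radar: mass 9, volume 12, value 93
Best: 120 sci.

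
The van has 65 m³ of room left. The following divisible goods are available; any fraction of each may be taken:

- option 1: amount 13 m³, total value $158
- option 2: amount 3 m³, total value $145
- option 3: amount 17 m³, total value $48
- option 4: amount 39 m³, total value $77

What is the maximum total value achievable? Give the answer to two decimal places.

Take in order of value per unit:
- option 2 (145/3 per unit): all 3 → value 145, running total 145.00
- option 1 (158/13 per unit): all 13 → value 158, running total 303.00
- option 3 (48/17 per unit): all 17 → value 48, running total 351.00
- option 4 (77/39 per unit): 32 of 39 → value 32×77/39 = 63.1795, running total 414.18
Total 414.18.

414.18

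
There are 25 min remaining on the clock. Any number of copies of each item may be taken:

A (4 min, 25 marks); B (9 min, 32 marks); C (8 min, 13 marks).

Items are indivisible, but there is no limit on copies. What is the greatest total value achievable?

150 marks

Best value-per-unit is A at 25/4, and filling with it alone uses time 6×4=24. No mix of the others beats 6×25 = 150.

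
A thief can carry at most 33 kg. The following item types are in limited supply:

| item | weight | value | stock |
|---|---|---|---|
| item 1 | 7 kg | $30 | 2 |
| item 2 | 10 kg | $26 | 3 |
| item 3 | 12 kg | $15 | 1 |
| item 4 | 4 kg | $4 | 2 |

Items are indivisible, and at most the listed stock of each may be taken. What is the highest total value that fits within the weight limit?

Best selections within weight 33 and stock limits:
- 2×item 1 + 1×item 2 + 2×item 4: weight 32, value 94
- 2×item 1 + 1×item 2 + 1×item 4: weight 28, value 90
Best: $94.

$94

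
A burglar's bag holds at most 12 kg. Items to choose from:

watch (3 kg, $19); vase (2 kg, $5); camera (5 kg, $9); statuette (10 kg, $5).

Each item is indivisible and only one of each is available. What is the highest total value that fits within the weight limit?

$33

This is a 0/1 knapsack; check combinations near the capacity.
- watch+vase+camera: weight 3+2+5=10, value 19+5+9=33
- watch+camera: weight 3+5=8, value 19+9=28
- watch+vase: weight 3+2=5, value 19+5=24
- watch: weight 3, value 19
- vase+camera: weight 2+5=7, value 5+9=14
Best: $33.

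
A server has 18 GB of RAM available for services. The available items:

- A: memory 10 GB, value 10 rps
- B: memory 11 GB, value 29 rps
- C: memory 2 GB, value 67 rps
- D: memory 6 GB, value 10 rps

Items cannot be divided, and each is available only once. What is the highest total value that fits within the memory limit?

96 rps

Check high-value combinations within 18 GB:
- B+C: memory 11+2=13, value 29+67=96
- A+C+D: memory 10+2+6=18, value 10+67+10=87
- C+D: memory 2+6=8, value 67+10=77
- A+C: memory 10+2=12, value 10+67=77
- C: memory 2, value 67
Best: 96 rps.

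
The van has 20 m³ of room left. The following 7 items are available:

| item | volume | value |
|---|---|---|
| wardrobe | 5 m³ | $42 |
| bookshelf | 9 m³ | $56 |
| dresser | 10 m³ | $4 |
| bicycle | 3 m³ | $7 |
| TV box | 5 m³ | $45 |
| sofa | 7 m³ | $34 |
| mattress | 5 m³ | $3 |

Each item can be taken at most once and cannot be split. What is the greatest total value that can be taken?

$143

Check high-value combinations within 20 m³:
- wardrobe+bookshelf+TV box: volume 5+9+5=19, value 42+56+45=143
- wardrobe+bicycle+TV box+sofa: volume 5+3+5+7=20, value 42+7+45+34=128
- wardrobe+TV box+sofa: volume 5+5+7=17, value 42+45+34=121
- bookshelf+bicycle+TV box: volume 9+3+5=17, value 56+7+45=108
- wardrobe+bookshelf+bicycle: volume 5+9+3=17, value 42+56+7=105
Best: $143.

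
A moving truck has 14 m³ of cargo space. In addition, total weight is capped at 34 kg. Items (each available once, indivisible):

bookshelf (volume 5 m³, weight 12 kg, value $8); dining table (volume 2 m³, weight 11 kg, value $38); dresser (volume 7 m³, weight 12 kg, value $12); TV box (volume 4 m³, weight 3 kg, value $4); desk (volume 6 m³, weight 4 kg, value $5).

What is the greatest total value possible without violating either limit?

Feasible sets respecting both limits:
- dining table+dresser+TV box: volume 13, weight 26, value 54
- bookshelf+dining table+desk: volume 13, weight 27, value 51
- dining table+dresser: volume 9, weight 23, value 50
- bookshelf+dining table+TV box: volume 11, weight 26, value 50
Best: $54.

$54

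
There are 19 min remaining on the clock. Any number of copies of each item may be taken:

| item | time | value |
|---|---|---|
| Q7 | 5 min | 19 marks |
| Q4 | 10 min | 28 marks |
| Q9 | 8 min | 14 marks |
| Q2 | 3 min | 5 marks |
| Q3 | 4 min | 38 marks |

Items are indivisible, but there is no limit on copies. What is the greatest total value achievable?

157 marks

Best value-per-unit is Q3 at 38/4; filling with it alone gives 4×38 = 152.
Optimal mix: 1×Q2 + 4×Q3 → time 19, value 157.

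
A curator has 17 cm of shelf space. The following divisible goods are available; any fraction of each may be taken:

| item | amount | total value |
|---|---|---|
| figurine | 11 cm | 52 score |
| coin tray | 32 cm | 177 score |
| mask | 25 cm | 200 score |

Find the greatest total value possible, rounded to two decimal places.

Take in order of value per unit:
- mask (200/25 per unit): 17 of 25 → value 17×200/25 = 136.0000, running total 136.00
Total 136.00.

136.00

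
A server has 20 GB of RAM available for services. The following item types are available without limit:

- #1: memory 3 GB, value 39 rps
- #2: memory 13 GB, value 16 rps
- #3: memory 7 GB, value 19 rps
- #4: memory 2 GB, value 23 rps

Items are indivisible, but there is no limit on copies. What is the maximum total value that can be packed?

257 rps

Best value-per-unit is #1 at 39/3; filling with it alone gives 6×39 = 234.
Optimal mix: 6×#1 + 1×#4 → memory 20, value 257.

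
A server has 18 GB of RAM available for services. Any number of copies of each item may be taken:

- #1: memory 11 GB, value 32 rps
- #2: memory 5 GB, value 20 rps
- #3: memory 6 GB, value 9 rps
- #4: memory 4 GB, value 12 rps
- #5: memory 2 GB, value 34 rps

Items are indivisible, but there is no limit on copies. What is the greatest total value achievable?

Best value-per-unit is #5 at 34/2, and filling with it alone uses memory 9×2=18. No mix of the others beats 9×34 = 306.

306 rps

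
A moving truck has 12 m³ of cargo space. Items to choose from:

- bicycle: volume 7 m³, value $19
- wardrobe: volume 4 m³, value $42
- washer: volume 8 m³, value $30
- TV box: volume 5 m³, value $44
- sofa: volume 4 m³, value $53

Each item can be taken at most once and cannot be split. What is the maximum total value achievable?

This is a 0/1 knapsack; check combinations near the capacity.
- TV box+sofa: volume 5+4=9, value 44+53=97
- wardrobe+sofa: volume 4+4=8, value 42+53=95
- wardrobe+TV box: volume 4+5=9, value 42+44=86
Best: $97.

$97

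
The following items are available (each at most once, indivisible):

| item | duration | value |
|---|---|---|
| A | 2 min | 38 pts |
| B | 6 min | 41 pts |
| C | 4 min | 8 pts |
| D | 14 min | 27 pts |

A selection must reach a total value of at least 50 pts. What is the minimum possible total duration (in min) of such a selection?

8

Subsets with value ≥ 50, sorted by total duration:
- A+B: duration 8, value 79
- A+B+C: duration 12, value 87
- A+D: duration 16, value 65
Minimum duration: 8 min.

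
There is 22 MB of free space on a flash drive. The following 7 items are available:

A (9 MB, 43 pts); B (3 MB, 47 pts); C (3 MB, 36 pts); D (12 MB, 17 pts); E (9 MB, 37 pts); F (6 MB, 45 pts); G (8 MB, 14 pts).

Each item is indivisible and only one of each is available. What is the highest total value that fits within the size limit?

This is a 0/1 knapsack; check combinations near the capacity.
- A+B+C+F: size 9+3+3+6=21, value 43+47+36+45=171
- B+C+E+F: size 3+3+9+6=21, value 47+36+37+45=165
- B+C+F+G: size 3+3+6+8=20, value 47+36+45+14=142
- A+B+F: size 9+3+6=18, value 43+47+45=135
Best: 171 pts.

171 pts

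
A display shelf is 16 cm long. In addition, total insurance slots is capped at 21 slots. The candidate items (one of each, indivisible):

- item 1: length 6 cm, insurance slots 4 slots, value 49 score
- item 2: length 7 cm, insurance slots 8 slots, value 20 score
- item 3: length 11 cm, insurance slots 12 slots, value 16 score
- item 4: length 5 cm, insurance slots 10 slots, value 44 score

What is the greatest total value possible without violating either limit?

93 score

Feasible sets respecting both limits:
- item 1+item 4: length 11, insurance slots 14, value 93
- item 1+item 2: length 13, insurance slots 12, value 69
- item 2+item 4: length 12, insurance slots 18, value 64
- item 1: length 6, insurance slots 4, value 49
Best: 93 score.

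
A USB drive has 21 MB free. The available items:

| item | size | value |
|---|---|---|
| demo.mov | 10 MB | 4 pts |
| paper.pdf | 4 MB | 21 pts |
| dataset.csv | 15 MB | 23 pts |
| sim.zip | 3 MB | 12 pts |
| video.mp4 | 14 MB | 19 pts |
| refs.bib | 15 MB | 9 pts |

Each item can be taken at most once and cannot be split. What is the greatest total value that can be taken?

52 pts

Check high-value combinations within 21 MB:
- paper.pdf+sim.zip+video.mp4: size 4+3+14=21, value 21+12+19=52
- paper.pdf+dataset.csv: size 4+15=19, value 21+23=44
- paper.pdf+video.mp4: size 4+14=18, value 21+19=40
- demo.mov+paper.pdf+sim.zip: size 10+4+3=17, value 4+21+12=37
Best: 52 pts.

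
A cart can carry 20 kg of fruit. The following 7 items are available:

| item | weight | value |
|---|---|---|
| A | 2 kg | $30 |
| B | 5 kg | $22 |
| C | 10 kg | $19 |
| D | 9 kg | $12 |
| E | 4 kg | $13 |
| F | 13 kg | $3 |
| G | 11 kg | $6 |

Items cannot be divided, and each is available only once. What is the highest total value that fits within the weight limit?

$77

Check high-value combinations within 20 kg:
- A+B+D+E: weight 2+5+9+4=20, value 30+22+12+13=77
- A+B+C: weight 2+5+10=17, value 30+22+19=71
- A+B+E: weight 2+5+4=11, value 30+22+13=65
- A+B+D: weight 2+5+9=16, value 30+22+12=64
- A+C+E: weight 2+10+4=16, value 30+19+13=62
Best: $77.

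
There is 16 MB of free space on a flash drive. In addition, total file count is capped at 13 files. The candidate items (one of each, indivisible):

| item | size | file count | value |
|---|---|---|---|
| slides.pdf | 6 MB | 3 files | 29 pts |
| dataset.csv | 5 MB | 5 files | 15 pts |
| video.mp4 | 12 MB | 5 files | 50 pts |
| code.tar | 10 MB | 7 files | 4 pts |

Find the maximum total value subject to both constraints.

50 pts

Feasible sets respecting both limits:
- video.mp4: size 12, file count 5, value 50
- slides.pdf+dataset.csv: size 11, file count 8, value 44
- slides.pdf+code.tar: size 16, file count 10, value 33
- slides.pdf: size 6, file count 3, value 29
Best: 50 pts.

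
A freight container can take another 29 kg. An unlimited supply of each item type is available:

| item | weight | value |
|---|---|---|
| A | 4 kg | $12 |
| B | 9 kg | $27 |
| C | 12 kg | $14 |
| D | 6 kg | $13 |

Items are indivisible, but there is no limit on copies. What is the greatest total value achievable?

Best value-per-unit is A at 12/4; filling with it alone gives 7×12 = 84.
Optimal mix: 5×A + 1×B → weight 29, value 87.

$87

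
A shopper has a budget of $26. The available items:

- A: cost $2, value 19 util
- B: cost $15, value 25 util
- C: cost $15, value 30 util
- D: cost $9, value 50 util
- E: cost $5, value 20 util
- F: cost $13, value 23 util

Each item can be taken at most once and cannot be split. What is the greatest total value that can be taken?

Check high-value combinations within $26:
- A+C+D: cost 2+15+9=26, value 19+30+50=99
- A+B+D: cost 2+15+9=26, value 19+25+50=94
- A+D+F: cost 2+9+13=24, value 19+50+23=92
Best: 99 util.

99 util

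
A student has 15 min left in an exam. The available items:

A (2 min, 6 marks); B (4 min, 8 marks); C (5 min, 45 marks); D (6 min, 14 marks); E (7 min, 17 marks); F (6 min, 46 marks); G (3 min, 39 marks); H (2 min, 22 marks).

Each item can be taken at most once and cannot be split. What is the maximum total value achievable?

Check high-value combinations within 15 min:
- C+F+G: time 5+6+3=14, value 45+46+39=130
- A+C+F+H: time 2+5+6+2=15, value 6+45+46+22=119
- B+F+G+H: time 4+6+3+2=15, value 8+46+39+22=115
- B+C+G+H: time 4+5+3+2=14, value 8+45+39+22=114
- C+F+H: time 5+6+2=13, value 45+46+22=113
Best: 130 marks.

130 marks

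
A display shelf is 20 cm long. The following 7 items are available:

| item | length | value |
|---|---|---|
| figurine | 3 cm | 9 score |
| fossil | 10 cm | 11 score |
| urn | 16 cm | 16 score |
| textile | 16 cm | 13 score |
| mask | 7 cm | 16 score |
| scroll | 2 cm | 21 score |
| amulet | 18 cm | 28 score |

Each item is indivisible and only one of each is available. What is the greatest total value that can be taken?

49 score

Check high-value combinations within 20 cm:
- scroll+amulet: length 2+18=20, value 21+28=49
- fossil+mask+scroll: length 10+7+2=19, value 11+16+21=48
- figurine+mask+scroll: length 3+7+2=12, value 9+16+21=46
- figurine+fossil+scroll: length 3+10+2=15, value 9+11+21=41
- mask+scroll: length 7+2=9, value 16+21=37
Best: 49 score.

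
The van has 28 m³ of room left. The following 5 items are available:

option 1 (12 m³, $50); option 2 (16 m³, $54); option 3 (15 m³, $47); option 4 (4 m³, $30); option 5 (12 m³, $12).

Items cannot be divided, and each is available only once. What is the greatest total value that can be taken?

This is a 0/1 knapsack; check combinations near the capacity.
- option 1+option 2: volume 12+16=28, value 50+54=104
- option 1+option 3: volume 12+15=27, value 50+47=97
- option 1+option 4+option 5: volume 12+4+12=28, value 50+30+12=92
Best: $104.

$104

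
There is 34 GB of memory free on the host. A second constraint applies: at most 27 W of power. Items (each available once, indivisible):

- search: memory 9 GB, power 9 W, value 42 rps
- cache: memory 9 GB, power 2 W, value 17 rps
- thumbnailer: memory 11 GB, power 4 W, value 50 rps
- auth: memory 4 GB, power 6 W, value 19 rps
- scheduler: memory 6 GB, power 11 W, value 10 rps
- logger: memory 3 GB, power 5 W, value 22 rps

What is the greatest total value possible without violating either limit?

133 rps

Feasible sets respecting both limits:
- search+thumbnailer+auth+logger: memory 27, power 24, value 133
- search+cache+thumbnailer+logger: memory 32, power 20, value 131
- search+cache+thumbnailer+auth: memory 33, power 21, value 128
Best: 133 rps.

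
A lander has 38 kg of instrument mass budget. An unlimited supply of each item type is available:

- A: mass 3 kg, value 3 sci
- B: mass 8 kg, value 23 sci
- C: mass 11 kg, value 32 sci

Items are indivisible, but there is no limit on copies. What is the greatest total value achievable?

110 sci

Best value-per-unit is C at 32/11; filling with it alone gives 3×32 = 96.
Optimal mix: 2×B + 2×C → mass 38, value 110.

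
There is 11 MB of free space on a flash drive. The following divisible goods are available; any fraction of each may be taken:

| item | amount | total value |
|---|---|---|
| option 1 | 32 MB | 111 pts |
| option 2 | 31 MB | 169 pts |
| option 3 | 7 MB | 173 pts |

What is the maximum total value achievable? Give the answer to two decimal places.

Take in order of value per unit:
- option 3 (173/7 per unit): all 7 → value 173, running total 173.00
- option 2 (169/31 per unit): 4 of 31 → value 4×169/31 = 21.8065, running total 194.81
Total 194.81.

194.81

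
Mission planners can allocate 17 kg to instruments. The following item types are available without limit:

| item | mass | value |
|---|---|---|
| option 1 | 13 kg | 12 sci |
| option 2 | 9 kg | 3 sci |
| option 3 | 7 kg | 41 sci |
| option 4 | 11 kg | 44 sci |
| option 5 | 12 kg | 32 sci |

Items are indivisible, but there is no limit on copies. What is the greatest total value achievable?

82 sci

Best value-per-unit is option 3 at 41/7, and filling with it alone uses mass 2×7=14. No mix of the others beats 2×41 = 82.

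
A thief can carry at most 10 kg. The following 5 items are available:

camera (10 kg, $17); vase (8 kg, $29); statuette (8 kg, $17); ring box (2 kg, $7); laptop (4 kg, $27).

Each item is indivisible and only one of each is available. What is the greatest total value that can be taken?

Check high-value combinations within 10 kg:
- vase+ring box: weight 8+2=10, value 29+7=36
- ring box+laptop: weight 2+4=6, value 7+27=34
- vase: weight 8, value 29
- laptop: weight 4, value 27
- statuette+ring box: weight 8+2=10, value 17+7=24
Best: $36.

$36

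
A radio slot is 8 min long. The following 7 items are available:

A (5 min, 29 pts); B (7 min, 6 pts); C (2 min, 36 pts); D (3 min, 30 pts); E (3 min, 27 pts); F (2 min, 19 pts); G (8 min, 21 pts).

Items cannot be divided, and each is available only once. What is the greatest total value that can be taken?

93 pts

This is a 0/1 knapsack; check combinations near the capacity.
- C+D+E: duration 2+3+3=8, value 36+30+27=93
- C+D+F: duration 2+3+2=7, value 36+30+19=85
- C+E+F: duration 2+3+2=7, value 36+27+19=82
Best: 93 pts.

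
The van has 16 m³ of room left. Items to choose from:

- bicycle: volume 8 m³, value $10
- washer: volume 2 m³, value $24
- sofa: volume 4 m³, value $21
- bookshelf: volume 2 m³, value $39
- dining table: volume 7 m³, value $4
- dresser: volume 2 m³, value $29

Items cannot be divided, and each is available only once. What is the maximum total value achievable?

Check high-value combinations within 16 m³:
- washer+sofa+bookshelf+dresser: volume 2+4+2+2=10, value 24+21+39+29=113
- bicycle+washer+bookshelf+dresser: volume 8+2+2+2=14, value 10+24+39+29=102
- bicycle+sofa+bookshelf+dresser: volume 8+4+2+2=16, value 10+21+39+29=99
Best: $113.

$113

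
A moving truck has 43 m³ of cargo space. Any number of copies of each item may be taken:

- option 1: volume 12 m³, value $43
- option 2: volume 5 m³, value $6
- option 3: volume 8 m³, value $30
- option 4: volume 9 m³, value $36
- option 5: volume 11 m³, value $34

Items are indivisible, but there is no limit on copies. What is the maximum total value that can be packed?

$168

Best value-per-unit is option 4 at 36/9; filling with it alone gives 4×36 = 144.
Optimal mix: 2×option 3 + 3×option 4 → volume 43, value 168.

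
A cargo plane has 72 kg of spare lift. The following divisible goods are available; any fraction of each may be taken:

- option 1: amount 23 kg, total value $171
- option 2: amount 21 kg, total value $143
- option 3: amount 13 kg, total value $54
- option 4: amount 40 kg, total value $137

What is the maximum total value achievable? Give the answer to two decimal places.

Take in order of value per unit:
- option 1 (171/23 per unit): all 23 → value 171, running total 171.00
- option 2 (143/21 per unit): all 21 → value 143, running total 314.00
- option 3 (54/13 per unit): all 13 → value 54, running total 368.00
- option 4 (137/40 per unit): 15 of 40 → value 15×137/40 = 51.3750, running total 419.38
Total 419.38.

419.38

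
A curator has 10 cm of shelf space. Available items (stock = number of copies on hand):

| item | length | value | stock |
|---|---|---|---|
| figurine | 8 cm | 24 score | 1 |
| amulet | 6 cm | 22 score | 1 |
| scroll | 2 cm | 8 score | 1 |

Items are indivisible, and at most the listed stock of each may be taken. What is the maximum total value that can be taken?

Top feasible selections:
- 1×figurine + 1×scroll: length 10, value 32
- 1×amulet + 1×scroll: length 8, value 30
- 1×figurine: length 8, value 24
Best: 32 score.

32 score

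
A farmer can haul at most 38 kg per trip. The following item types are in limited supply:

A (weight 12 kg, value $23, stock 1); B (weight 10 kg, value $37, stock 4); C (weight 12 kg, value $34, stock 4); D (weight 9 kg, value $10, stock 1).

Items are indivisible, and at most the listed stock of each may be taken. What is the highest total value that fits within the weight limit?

$111

Best selections within weight 38 and stock limits:
- 3×B: weight 30, value 111
- 2×B + 1×C: weight 32, value 108
Best: $111.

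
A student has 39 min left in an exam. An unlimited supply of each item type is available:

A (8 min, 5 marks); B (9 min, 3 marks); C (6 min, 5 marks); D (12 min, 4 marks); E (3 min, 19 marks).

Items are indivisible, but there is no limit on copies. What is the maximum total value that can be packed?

Best value-per-unit is E at 19/3, and filling with it alone uses time 13×3=39. No mix of the others beats 13×19 = 247.

247 marks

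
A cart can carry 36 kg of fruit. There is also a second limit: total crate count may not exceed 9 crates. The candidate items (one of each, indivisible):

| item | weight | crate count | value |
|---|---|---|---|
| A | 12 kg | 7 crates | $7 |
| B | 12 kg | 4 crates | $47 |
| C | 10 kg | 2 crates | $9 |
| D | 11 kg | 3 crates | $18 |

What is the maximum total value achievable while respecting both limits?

$74

Feasible sets respecting both limits:
- B+C+D: weight 33, crate count 9, value 74
- B+D: weight 23, crate count 7, value 65
- B+C: weight 22, crate count 6, value 56
Best: $74.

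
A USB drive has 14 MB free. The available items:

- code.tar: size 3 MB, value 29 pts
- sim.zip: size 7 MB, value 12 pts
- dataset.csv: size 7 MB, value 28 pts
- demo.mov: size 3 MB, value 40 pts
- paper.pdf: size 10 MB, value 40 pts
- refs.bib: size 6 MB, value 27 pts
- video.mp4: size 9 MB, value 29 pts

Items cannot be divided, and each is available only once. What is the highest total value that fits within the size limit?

Check high-value combinations within 14 MB:
- code.tar+dataset.csv+demo.mov: size 3+7+3=13, value 29+28+40=97
- code.tar+demo.mov+refs.bib: size 3+3+6=12, value 29+40+27=96
- code.tar+sim.zip+demo.mov: size 3+7+3=13, value 29+12+40=81
Best: 97 pts.

97 pts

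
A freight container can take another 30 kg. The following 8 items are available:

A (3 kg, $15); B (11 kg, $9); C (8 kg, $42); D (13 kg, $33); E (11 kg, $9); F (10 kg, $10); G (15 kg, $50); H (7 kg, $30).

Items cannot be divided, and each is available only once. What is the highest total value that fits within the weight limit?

$122

Check high-value combinations within 30 kg:
- C+G+H: weight 8+15+7=30, value 42+50+30=122
- A+C+G: weight 3+8+15=26, value 15+42+50=107
- C+D+H: weight 8+13+7=28, value 42+33+30=105
- A+C+F+H: weight 3+8+10+7=28, value 15+42+10+30=97
- A+B+C+H: weight 3+11+8+7=29, value 15+9+42+30=96
Best: $122.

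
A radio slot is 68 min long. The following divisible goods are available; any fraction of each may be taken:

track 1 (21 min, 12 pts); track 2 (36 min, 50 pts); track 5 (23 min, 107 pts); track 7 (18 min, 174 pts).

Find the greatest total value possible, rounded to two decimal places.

Take in order of value per unit:
- track 7 (174/18 per unit): all 18 → value 174, running total 174.00
- track 5 (107/23 per unit): all 23 → value 107, running total 281.00
- track 2 (50/36 per unit): 27 of 36 → value 27×50/36 = 37.5000, running total 318.50
Total 318.50.

318.50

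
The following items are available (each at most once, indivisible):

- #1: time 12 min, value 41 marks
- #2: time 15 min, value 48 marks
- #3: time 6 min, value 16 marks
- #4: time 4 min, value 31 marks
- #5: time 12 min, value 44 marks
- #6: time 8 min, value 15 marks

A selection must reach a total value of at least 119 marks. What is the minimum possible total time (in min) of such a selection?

31

Subsets with value ≥ 119, sorted by total time:
- #2+#4+#5: time 31, value 123
- #1+#2+#4: time 31, value 120
- #1+#3+#4+#5: time 34, value 132
Minimum time: 31 min.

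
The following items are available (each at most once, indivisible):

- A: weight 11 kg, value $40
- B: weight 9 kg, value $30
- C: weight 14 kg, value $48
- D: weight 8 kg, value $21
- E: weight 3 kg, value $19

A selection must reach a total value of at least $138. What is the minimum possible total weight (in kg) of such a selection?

42

Subsets with value ≥ 138, sorted by total weight:
- A+B+C+D: weight 42, value 139
- A+B+C+D+E: weight 45, value 158
Minimum weight: 42 kg.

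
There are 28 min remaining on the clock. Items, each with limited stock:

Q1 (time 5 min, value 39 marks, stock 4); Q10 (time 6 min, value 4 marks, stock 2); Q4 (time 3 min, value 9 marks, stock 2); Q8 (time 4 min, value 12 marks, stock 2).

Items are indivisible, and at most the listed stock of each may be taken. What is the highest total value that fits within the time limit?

180 marks

Best selections within time 28 and stock limits:
- 4×Q1 + 2×Q8: time 28, value 180
- 4×Q1 + 1×Q4 + 1×Q8: time 27, value 177
- 4×Q1 + 2×Q4: time 26, value 174
- 4×Q1 + 1×Q8: time 24, value 168
Best: 180 marks.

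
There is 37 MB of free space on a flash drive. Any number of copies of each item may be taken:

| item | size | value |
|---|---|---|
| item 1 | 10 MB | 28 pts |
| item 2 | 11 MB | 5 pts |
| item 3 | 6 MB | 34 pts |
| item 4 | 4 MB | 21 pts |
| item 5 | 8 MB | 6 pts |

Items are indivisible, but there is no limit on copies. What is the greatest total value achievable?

204 pts

Best value-per-unit is item 3 at 34/6, and filling with it alone uses size 6×6=36. No mix of the others beats 6×34 = 204.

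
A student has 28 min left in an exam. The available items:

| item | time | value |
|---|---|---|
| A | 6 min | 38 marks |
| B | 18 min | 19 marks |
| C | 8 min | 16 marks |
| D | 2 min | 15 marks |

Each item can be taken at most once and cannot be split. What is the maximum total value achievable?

Check high-value combinations within 28 min:
- A+B+D: time 6+18+2=26, value 38+19+15=72
- A+C+D: time 6+8+2=16, value 38+16+15=69
- A+B: time 6+18=24, value 38+19=57
- A+C: time 6+8=14, value 38+16=54
Best: 72 marks.

72 marks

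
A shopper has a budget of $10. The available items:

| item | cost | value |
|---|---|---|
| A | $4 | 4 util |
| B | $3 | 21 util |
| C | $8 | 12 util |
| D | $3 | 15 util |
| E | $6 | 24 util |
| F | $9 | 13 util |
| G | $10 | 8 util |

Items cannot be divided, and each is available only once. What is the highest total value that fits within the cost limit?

This is a 0/1 knapsack; check combinations near the capacity.
- B+E: cost 3+6=9, value 21+24=45
- A+B+D: cost 4+3+3=10, value 4+21+15=40
- D+E: cost 3+6=9, value 15+24=39
Best: 45 util.

45 util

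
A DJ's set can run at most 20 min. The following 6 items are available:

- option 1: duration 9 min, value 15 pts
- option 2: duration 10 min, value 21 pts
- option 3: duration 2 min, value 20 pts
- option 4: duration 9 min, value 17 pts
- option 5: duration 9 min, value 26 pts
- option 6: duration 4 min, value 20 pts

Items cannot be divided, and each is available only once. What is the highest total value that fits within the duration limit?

66 pts

Check high-value combinations within 20 min:
- option 3+option 5+option 6: duration 2+9+4=15, value 20+26+20=66
- option 3+option 4+option 5: duration 2+9+9=20, value 20+17+26=63
- option 2+option 3+option 6: duration 10+2+4=16, value 21+20+20=61
Best: 66 pts.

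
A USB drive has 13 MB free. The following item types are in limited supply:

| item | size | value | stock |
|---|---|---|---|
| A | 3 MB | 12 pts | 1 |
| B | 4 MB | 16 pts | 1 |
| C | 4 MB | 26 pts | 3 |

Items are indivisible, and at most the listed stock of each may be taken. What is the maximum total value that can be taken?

78 pts

Best selections within size 13 and stock limits:
- 3×C: size 12, value 78
- 1×B + 2×C: size 12, value 68
- 1×A + 2×C: size 11, value 64
- 1×A + 1×B + 1×C: size 11, value 54
Best: 78 pts.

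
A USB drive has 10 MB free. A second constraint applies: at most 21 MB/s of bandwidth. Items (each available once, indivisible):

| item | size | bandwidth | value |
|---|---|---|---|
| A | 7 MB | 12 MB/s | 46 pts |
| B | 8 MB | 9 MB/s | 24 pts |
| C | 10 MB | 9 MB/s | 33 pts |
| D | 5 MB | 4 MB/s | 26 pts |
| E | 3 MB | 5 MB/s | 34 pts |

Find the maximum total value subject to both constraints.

80 pts

Feasible sets respecting both limits:
- A+E: size 10, bandwidth 17, value 80
- D+E: size 8, bandwidth 9, value 60
- A: size 7, bandwidth 12, value 46
Best: 80 pts.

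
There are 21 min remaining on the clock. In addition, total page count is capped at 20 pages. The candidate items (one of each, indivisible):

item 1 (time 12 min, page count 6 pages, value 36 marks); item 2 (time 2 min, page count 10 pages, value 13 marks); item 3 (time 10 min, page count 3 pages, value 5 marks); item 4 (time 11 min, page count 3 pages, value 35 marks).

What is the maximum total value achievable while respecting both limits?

Feasible sets respecting both limits:
- item 1+item 2: time 14, page count 16, value 49
- item 2+item 4: time 13, page count 13, value 48
- item 3+item 4: time 21, page count 6, value 40
Best: 49 marks.

49 marks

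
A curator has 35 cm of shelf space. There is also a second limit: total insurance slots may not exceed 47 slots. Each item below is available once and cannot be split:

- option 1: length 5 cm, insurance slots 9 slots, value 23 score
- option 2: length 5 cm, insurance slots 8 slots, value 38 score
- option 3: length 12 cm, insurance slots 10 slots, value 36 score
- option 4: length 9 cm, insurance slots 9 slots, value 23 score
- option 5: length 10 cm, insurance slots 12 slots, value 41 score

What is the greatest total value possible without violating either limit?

138 score

Feasible sets respecting both limits:
- option 1+option 2+option 3+option 5: length 32, insurance slots 39, value 138
- option 1+option 2+option 4+option 5: length 29, insurance slots 38, value 125
- option 1+option 2+option 3+option 4: length 31, insurance slots 36, value 120
Best: 138 score.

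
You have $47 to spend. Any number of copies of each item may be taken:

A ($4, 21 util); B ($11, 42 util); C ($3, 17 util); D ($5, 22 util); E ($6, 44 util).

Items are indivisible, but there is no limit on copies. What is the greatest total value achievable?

330 util

Best value-per-unit is E at 44/6; filling with it alone gives 7×44 = 308.
Optimal mix: 1×D + 7×E → cost 47, value 330.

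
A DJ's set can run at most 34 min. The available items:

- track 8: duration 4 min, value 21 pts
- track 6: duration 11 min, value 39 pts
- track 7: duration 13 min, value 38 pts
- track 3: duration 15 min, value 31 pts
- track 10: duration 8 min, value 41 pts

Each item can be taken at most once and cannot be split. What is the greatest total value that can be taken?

Check high-value combinations within 34 min:
- track 6+track 7+track 10: duration 11+13+8=32, value 39+38+41=118
- track 6+track 3+track 10: duration 11+15+8=34, value 39+31+41=111
- track 8+track 6+track 10: duration 4+11+8=23, value 21+39+41=101
- track 8+track 7+track 10: duration 4+13+8=25, value 21+38+41=100
- track 8+track 6+track 7: duration 4+11+13=28, value 21+39+38=98
Best: 118 pts.

118 pts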